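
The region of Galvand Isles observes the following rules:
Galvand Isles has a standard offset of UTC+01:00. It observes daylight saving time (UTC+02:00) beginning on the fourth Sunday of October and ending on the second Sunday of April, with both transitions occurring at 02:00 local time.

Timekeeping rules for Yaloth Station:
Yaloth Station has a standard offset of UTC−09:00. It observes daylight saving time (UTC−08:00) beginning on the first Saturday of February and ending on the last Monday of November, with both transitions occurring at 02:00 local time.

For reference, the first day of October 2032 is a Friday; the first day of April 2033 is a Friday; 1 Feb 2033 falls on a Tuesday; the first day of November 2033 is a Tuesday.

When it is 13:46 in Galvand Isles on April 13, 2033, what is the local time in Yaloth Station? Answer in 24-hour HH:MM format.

04:46

1 October 2032 is a Friday, so the first Sunday is October 3 and the fourth is October 24.
1 April 2033 is a Friday, so the first Sunday is April 3 and the second is April 10.
April 13, 2033 does not fall between 24 October 2032 and 10 April 2033, so daylight saving is not in effect and Galvand Isles is at UTC+01:00.
13:46 Galvand Isles − 1h = 12:46 UTC.
1 February 2033 is a Tuesday, so the first Saturday is February 5.
1 November 2033 is a Tuesday, so Mondays fall on 7, 14, 21, 28; the last is November 28.
At the standard offset (UTC−09:00), 12:46 UTC − 9h = 03:46 Yaloth Station standard time.
The standard-time date in Yaloth Station, April 13, 2033, lies within the daylight-saving period (5 February – 28 November), so Yaloth Station is on daylight time, UTC−08:00.
12:46 UTC − 8h = 04:46 Yaloth Station.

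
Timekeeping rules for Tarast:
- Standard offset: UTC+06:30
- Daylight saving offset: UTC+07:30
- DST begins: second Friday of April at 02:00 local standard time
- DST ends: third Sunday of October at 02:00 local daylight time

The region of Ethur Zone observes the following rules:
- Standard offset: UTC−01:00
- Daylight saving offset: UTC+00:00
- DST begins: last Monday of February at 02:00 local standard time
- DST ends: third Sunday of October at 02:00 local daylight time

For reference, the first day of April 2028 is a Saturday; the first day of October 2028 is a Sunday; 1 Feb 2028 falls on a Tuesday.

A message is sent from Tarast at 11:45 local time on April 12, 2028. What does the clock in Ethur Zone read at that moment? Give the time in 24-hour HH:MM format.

05:15

1 April 2028 is a Saturday, so the first Friday is April 7 and the second is April 14.
1 October 2028 is a Sunday, so the first Sunday is October 1 and the third is October 15.
April 12, 2028 is outside the daylight-saving period (14 April – 15 October), so Tarast is on standard time, UTC+06:30.
11:45 Tarast − 6h30m = 05:15 UTC.
1 February 2028 is a Tuesday, so Mondays fall on 7, 14, 21, 28; the last is February 28.
1 October 2028 is a Sunday, so the first Sunday is October 1 and the third is October 15.
At the standard offset (UTC−01:00), 05:15 UTC − 1h = 04:15 Ethur Zone standard time.
The standard-time date in Ethur Zone, April 12, 2028, lies within the daylight-saving period (28 February – 15 October), so Ethur Zone is on daylight time, UTC+00:00.
05:15 UTC + 0h = 05:15 Ethur Zone.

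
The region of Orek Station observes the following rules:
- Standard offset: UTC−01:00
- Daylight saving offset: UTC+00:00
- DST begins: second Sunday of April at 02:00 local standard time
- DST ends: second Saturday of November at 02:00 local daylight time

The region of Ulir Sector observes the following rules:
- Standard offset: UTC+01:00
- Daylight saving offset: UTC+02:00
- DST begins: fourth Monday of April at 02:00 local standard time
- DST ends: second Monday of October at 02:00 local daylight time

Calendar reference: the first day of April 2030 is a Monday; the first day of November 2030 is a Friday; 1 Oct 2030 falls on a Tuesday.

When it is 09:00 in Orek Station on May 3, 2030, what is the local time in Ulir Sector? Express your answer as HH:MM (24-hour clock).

11:00

1 April 2030 is a Monday, so the first Sunday is April 7 and the second is April 14.
1 November 2030 is a Friday, so the first Saturday is November 2 and the second is November 9.
May 3, 2030 lies within the daylight-saving period (14 April – 9 November), so Orek Station is on daylight time, UTC+00:00.
09:00 Orek Station − 0h = 09:00 UTC.
1 April 2030 is a Monday, so the first Monday is April 1 and the fourth is April 22.
1 October 2030 is a Tuesday, so the first Monday is October 7 and the second is October 14.
At the standard offset (UTC+01:00), 09:00 UTC + 1h = 10:00 Ulir Sector standard time.
The standard-time date in Ulir Sector, May 3, 2030, falls between 22 April and 14 October, so daylight saving is in effect and Ulir Sector is at UTC+02:00.
09:00 UTC + 2h = 11:00 Ulir Sector.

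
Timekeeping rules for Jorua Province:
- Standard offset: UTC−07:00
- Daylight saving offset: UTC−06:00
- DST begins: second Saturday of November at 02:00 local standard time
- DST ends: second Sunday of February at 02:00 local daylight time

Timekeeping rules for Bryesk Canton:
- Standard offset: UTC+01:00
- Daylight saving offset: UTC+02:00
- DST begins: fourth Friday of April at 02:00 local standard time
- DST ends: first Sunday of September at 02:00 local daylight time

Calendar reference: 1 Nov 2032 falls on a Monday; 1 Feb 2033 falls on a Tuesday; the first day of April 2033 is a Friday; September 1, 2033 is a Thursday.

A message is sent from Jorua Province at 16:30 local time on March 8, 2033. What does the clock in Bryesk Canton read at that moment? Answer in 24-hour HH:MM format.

00:30

1 November 2032 is a Monday, so the first Saturday is November 6 and the second is November 13.
1 February 2033 is a Tuesday, so the first Sunday is February 6 and the second is February 13.
Daylight saving runs 13 November 2032 – 13 February 2033; March 8, 2033 is outside that window, so Jorua Province is on standard time at UTC−07:00.
16:30 Jorua Province + 7h = 23:30 UTC.
1 April 2033 is a Friday, so the first Friday is April 1 and the fourth is April 22.
1 September 2033 is a Thursday, so the first Sunday is September 4.
At the standard offset (UTC+01:00), 23:30 UTC + 1h = 00:30 Bryesk Canton standard time (rolling into the next day, 9 March 2033).
The standard-time date in Bryesk Canton, March 9, 2033, does not fall between 22 April and 4 September, so daylight saving is not in effect and Bryesk Canton is at UTC+01:00.
23:30 UTC + 1h = 00:30 Bryesk Canton (rolling into the next day, 9 March 2033).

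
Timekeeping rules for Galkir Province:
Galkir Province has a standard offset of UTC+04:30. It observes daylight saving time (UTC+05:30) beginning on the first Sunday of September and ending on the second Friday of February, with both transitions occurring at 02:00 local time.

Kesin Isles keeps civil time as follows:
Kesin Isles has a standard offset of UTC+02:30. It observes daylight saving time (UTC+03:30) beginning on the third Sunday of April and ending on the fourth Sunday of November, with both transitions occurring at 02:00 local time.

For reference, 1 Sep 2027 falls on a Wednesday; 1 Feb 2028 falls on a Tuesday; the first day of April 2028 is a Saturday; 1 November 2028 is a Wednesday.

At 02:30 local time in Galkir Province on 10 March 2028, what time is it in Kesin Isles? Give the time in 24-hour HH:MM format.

00:30

1 September 2027 is a Wednesday, so the first Sunday is September 5.
1 February 2028 is a Tuesday, so the first Friday is February 4 and the second is February 11.
10 March 2028 is outside the daylight-saving period (5 September 2027 – 11 February 2028), so Galkir Province is on standard time, UTC+04:30.
02:30 Galkir Province − 4h30m = 22:00 UTC (rolling into the previous day, 9 March 2028).
1 April 2028 is a Saturday, so the first Sunday is April 2 and the third is April 16.
1 November 2028 is a Wednesday, so the first Sunday is November 5 and the fourth is November 26.
At the standard offset (UTC+02:30), 22:00 UTC + 2h30m = 00:30 Kesin Isles standard time (rolling into the next day, 10 March 2028).
The standard-time date in Kesin Isles, 10 March 2028, does not fall between 16 April and 26 November, so daylight saving is not in effect and Kesin Isles is at UTC+02:30.
22:00 UTC + 2h30m = 00:30 Kesin Isles (rolling into the next day, 10 March 2028).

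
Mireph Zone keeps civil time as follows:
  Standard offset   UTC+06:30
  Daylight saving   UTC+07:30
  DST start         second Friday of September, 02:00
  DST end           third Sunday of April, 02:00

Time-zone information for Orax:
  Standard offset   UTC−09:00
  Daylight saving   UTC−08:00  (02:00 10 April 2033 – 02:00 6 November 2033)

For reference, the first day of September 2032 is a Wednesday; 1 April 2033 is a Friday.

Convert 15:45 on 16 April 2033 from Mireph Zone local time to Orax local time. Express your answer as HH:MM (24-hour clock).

1 September 2032 is a Wednesday, so the first Friday is September 3 and the second is September 10.
1 April 2033 is a Friday, so the first Sunday is April 3 and the third is April 17.
Daylight saving runs 10 September 2032 – 17 April 2033; 16 April 2033 is inside that window, so Mireph Zone is at UTC+07:30.
15:45 Mireph Zone − 7h30m = 08:15 UTC.
At the standard offset (UTC−09:00), 08:15 UTC − 9h = 23:15 Orax standard time (rolling into the previous day, 15 April 2033).
The standard-time date in Orax, 15 April 2033, lies within the daylight-saving period (10 April – 6 November), so Orax is on daylight time, UTC−08:00.
08:15 UTC − 8h = 00:15 Orax.

00:15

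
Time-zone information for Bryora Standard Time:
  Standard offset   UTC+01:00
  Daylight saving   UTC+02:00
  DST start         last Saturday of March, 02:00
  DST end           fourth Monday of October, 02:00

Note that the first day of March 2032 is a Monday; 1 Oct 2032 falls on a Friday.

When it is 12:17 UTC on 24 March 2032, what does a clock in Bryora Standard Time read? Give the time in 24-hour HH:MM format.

13:17

1 March 2032 is a Monday, so Saturdays fall on 6, 13, 20, 27; the last is March 27.
1 October 2032 is a Friday, so the first Monday is October 4 and the fourth is October 25.
At the standard offset (UTC+01:00), 12:17 UTC + 1h = 13:17 Bryora Standard Time standard time.
Daylight saving runs 27 March – 25 October; the standard-time date in Bryora Standard Time, 24 March 2032, is outside that window, so Bryora Standard Time is on standard time at UTC+01:00.
12:17 UTC + 1h = 13:17 local.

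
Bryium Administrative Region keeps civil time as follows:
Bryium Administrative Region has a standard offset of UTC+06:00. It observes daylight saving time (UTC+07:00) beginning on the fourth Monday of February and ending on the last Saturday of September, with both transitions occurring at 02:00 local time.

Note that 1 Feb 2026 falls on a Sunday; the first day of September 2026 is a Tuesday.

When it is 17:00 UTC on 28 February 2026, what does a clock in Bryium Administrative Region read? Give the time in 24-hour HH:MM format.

1 February 2026 is a Sunday, so the first Monday is February 2 and the fourth is February 23.
1 September 2026 is a Tuesday, so Saturdays fall on 5, 12, 19, 26; the last is September 26.
At the standard offset (UTC+06:00), 17:00 UTC + 6h = 23:00 Bryium Administrative Region standard time.
The standard-time date in Bryium Administrative Region, 28 February 2026, lies within the daylight-saving period (23 February – 26 September), so Bryium Administrative Region is on daylight time, UTC+07:00.
17:00 UTC + 7h = 00:00 local (rolling into the next day, 1 March 2026).

00:00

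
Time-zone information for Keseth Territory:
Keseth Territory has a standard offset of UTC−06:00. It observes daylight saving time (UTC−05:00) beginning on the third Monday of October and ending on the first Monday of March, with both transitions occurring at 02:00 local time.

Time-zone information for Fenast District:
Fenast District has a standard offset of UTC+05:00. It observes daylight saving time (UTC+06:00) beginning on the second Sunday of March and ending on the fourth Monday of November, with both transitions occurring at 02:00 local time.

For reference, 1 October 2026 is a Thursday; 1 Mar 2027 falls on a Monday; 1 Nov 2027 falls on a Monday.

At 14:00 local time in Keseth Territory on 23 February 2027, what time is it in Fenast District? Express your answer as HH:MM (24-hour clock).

00:00

1 October 2026 is a Thursday, so the first Monday is October 5 and the third is October 19.
1 March 2027 is a Monday, so the first Monday is March 1.
23 February 2027 falls between 19 October 2026 and 1 March 2027, so daylight saving is in effect and Keseth Territory is at UTC−05:00.
14:00 Keseth Territory + 5h = 19:00 UTC.
1 March 2027 is a Monday, so the first Sunday is March 7 and the second is March 14.
1 November 2027 is a Monday, so the first Monday is November 1 and the fourth is November 22.
At the standard offset (UTC+05:00), 19:00 UTC + 5h = 00:00 Fenast District standard time (rolling into the next day, 24 February 2027).
The standard-time date in Fenast District, 24 February 2027, does not fall between 14 March and 22 November, so daylight saving is not in effect and Fenast District is at UTC+05:00.
19:00 UTC + 5h = 00:00 Fenast District (rolling into the next day, 24 February 2027).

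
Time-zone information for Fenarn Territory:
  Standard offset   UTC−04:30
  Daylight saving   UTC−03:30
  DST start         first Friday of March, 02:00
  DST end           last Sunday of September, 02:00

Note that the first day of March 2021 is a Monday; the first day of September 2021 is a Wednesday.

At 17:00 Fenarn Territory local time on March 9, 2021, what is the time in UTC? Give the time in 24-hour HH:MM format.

20:30

1 March 2021 is a Monday, so the first Friday is March 5.
1 September 2021 is a Wednesday, so Sundays fall on 5, 12, 19, 26; the last is September 26.
Daylight saving runs 5 March – 26 September; March 9, 2021 is inside that window, so Fenarn Territory is at UTC−03:30.
17:00 local + 3h30m = 20:30 UTC.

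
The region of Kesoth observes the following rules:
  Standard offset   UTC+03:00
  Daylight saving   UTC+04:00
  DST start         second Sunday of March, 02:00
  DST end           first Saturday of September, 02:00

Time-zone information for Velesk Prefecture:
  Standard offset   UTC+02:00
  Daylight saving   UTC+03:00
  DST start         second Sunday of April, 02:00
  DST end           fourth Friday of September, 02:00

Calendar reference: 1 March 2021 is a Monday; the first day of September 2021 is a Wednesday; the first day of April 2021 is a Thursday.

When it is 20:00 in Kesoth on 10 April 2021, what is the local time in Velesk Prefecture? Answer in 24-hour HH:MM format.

18:00

1 March 2021 is a Monday, so the first Sunday is March 7 and the second is March 14.
1 September 2021 is a Wednesday, so the first Saturday is September 4.
Daylight saving runs 14 March – 4 September; 10 April 2021 is inside that window, so Kesoth is at UTC+04:00.
20:00 Kesoth − 4h = 16:00 UTC.
1 April 2021 is a Thursday, so the first Sunday is April 4 and the second is April 11.
1 September 2021 is a Wednesday, so the first Friday is September 3 and the fourth is September 24.
At the standard offset (UTC+02:00), 16:00 UTC + 2h = 18:00 Velesk Prefecture standard time.
The standard-time date in Velesk Prefecture, 10 April 2021, is outside the daylight-saving period (11 April – 24 September), so Velesk Prefecture is on standard time, UTC+02:00.
16:00 UTC + 2h = 18:00 Velesk Prefecture.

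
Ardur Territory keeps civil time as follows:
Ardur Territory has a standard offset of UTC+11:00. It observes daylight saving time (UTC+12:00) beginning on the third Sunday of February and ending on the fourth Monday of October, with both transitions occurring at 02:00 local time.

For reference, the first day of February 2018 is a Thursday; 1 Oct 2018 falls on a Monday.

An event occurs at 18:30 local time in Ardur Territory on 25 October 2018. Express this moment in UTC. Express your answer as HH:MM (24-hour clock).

07:30

1 February 2018 is a Thursday, so the first Sunday is February 4 and the third is February 18.
1 October 2018 is a Monday, so the first Monday is October 1 and the fourth is October 22.
25 October 2018 is outside the daylight-saving period (18 February – 22 October), so Ardur Territory is on standard time, UTC+11:00.
18:30 local − 11h = 07:30 UTC.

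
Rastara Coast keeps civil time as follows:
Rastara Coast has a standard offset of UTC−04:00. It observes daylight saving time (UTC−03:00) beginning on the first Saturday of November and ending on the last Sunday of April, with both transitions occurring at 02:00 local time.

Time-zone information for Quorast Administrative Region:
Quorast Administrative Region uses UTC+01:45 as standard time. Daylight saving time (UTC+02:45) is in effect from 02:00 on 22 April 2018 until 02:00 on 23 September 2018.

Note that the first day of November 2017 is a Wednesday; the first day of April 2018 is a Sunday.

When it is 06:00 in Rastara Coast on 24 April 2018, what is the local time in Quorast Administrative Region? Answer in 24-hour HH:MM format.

11:45

1 November 2017 is a Wednesday, so the first Saturday is November 4.
1 April 2018 is a Sunday, so Sundays fall on 1, 8, 15, 22, 29; the last is April 29.
24 April 2018 falls between 4 November 2017 and 29 April 2018, so daylight saving is in effect and Rastara Coast is at UTC−03:00.
06:00 Rastara Coast + 3h = 09:00 UTC.
At the standard offset (UTC+01:45), 09:00 UTC + 1h45m = 10:45 Quorast Administrative Region standard time.
The standard-time date in Quorast Administrative Region, 24 April 2018, falls between 22 April and 23 September, so daylight saving is in effect and Quorast Administrative Region is at UTC+02:45.
09:00 UTC + 2h45m = 11:45 Quorast Administrative Region.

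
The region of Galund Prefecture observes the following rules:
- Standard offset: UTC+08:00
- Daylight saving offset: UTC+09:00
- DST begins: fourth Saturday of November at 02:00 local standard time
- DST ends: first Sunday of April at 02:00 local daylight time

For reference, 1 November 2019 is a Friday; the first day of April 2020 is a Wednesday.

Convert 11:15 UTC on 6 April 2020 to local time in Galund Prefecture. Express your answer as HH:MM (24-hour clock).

19:15

1 November 2019 is a Friday, so the first Saturday is November 2 and the fourth is November 23.
1 April 2020 is a Wednesday, so the first Sunday is April 5.
At the standard offset (UTC+08:00), 11:15 UTC + 8h = 19:15 Galund Prefecture standard time.
The standard-time date in Galund Prefecture, 6 April 2020, does not fall between 23 November 2019 and 5 April 2020, so daylight saving is not in effect and Galund Prefecture is at UTC+08:00.
11:15 UTC + 8h = 19:15 local.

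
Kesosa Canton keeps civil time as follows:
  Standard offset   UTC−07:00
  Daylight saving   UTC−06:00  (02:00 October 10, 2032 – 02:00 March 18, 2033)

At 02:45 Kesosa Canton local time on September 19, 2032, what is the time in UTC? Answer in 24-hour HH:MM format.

09:45

September 19, 2032 is outside the daylight-saving period (10 October 2032 – 18 March 2033), so Kesosa Canton is on standard time, UTC−07:00.
02:45 local + 7h = 09:45 UTC.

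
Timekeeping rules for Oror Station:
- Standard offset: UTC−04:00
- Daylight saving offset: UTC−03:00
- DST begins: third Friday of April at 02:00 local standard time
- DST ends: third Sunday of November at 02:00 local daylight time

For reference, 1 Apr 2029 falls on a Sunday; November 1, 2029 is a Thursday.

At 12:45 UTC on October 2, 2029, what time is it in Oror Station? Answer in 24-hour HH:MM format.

1 April 2029 is a Sunday, so the first Friday is April 6 and the third is April 20.
1 November 2029 is a Thursday, so the first Sunday is November 4 and the third is November 18.
At the standard offset (UTC−04:00), 12:45 UTC − 4h = 08:45 Oror Station standard time.
Daylight saving runs 20 April – 18 November; the standard-time date in Oror Station, October 2, 2029, is inside that window, so Oror Station is at UTC−03:00.
12:45 UTC − 3h = 09:45 local.

09:45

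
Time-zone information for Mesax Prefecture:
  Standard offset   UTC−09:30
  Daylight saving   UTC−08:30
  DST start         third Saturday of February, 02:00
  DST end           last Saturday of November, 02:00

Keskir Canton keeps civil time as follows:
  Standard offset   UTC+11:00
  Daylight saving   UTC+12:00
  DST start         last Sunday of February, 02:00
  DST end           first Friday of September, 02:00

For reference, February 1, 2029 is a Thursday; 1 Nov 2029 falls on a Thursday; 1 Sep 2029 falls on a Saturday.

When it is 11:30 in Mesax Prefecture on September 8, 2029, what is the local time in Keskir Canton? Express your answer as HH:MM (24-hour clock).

07:00

1 February 2029 is a Thursday, so the first Saturday is February 3 and the third is February 17.
1 November 2029 is a Thursday, so Saturdays fall on 3, 10, 17, 24; the last is November 24.
September 8, 2029 falls between 17 February and 24 November, so daylight saving is in effect and Mesax Prefecture is at UTC−08:30.
11:30 Mesax Prefecture + 8h30m = 20:00 UTC.
1 February 2029 is a Thursday, so Sundays fall on 4, 11, 18, 25; the last is February 25.
1 September 2029 is a Saturday, so the first Friday is September 7.
At the standard offset (UTC+11:00), 20:00 UTC + 11h = 07:00 Keskir Canton standard time (rolling into the next day, 9 September 2029).
Daylight saving runs 25 February – 7 September; the standard-time date in Keskir Canton, September 9, 2029, is outside that window, so Keskir Canton is on standard time at UTC+11:00.
20:00 UTC + 11h = 07:00 Keskir Canton (rolling into the next day, 9 September 2029).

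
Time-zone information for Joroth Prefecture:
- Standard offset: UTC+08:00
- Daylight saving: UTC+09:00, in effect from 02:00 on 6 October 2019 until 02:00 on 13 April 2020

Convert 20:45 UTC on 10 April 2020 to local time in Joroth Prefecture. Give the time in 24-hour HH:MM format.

05:45

At the standard offset (UTC+08:00), 20:45 UTC + 8h = 04:45 Joroth Prefecture standard time (rolling into the next day, 11 April 2020).
Daylight saving runs 6 October 2019 – 13 April 2020; the standard-time date in Joroth Prefecture, 11 April 2020, is inside that window, so Joroth Prefecture is at UTC+09:00.
20:45 UTC + 9h = 05:45 local (rolling into the next day, 11 April 2020).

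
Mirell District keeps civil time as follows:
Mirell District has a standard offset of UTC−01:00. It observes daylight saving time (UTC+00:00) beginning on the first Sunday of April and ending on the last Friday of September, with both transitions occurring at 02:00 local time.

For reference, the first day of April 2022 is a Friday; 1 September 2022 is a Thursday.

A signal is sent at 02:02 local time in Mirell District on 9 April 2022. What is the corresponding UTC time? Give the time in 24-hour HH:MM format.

1 April 2022 is a Friday, so the first Sunday is April 3.
1 September 2022 is a Thursday, so Fridays fall on 2, 9, 16, 23, 30; the last is September 30.
9 April 2022 lies within the daylight-saving period (3 April – 30 September), so Mirell District is on daylight time, UTC+00:00.
02:02 local − 0h = 02:02 UTC.

02:02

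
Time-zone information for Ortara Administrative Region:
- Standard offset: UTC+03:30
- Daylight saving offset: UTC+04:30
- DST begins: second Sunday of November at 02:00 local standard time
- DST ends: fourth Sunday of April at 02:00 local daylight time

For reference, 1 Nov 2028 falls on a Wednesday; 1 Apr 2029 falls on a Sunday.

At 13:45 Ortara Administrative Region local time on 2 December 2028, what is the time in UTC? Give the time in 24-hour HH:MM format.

1 November 2028 is a Wednesday, so the first Sunday is November 5 and the second is November 12.
1 April 2029 is a Sunday, so the first Sunday is April 1 and the fourth is April 22.
2 December 2028 lies within the daylight-saving period (12 November 2028 – 22 April 2029), so Ortara Administrative Region is on daylight time, UTC+04:30.
13:45 local − 4h30m = 09:15 UTC.

09:15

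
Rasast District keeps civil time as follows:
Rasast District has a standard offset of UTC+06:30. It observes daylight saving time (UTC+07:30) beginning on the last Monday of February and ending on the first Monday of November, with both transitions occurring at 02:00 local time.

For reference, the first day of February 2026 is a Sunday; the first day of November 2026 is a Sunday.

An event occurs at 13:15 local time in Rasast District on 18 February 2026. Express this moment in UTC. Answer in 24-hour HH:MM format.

06:45

1 February 2026 is a Sunday, so Mondays fall on 2, 9, 16, 23; the last is February 23.
1 November 2026 is a Sunday, so the first Monday is November 2.
18 February 2026 does not fall between 23 February and 2 November, so daylight saving is not in effect and Rasast District is at UTC+06:30.
13:15 local − 6h30m = 06:45 UTC.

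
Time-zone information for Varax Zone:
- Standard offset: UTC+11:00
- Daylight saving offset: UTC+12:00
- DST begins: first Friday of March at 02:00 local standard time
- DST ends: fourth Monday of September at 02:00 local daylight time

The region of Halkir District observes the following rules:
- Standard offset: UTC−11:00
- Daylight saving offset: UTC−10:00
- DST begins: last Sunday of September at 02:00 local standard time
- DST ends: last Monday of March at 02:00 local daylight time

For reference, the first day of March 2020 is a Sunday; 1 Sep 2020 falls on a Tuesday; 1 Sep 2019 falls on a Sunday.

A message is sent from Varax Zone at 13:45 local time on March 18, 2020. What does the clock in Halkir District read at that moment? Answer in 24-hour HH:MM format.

15:45

1 March 2020 is a Sunday, so the first Friday is March 6.
1 September 2020 is a Tuesday, so the first Monday is September 7 and the fourth is September 28.
March 18, 2020 lies within the daylight-saving period (6 March – 28 September), so Varax Zone is on daylight time, UTC+12:00.
13:45 Varax Zone − 12h = 01:45 UTC.
1 September 2019 is a Sunday, so Sundays fall on 1, 8, 15, 22, 29; the last is September 29.
1 March 2020 is a Sunday, so Mondays fall on 2, 9, 16, 23, 30; the last is March 30.
At the standard offset (UTC−11:00), 01:45 UTC − 11h = 14:45 Halkir District standard time (rolling into the previous day, 17 March 2020).
Daylight saving runs 29 September 2019 – 30 March 2020; the standard-time date in Halkir District, March 17, 2020, is inside that window, so Halkir District is at UTC−10:00.
01:45 UTC − 10h = 15:45 Halkir District (rolling into the previous day, 17 March 2020).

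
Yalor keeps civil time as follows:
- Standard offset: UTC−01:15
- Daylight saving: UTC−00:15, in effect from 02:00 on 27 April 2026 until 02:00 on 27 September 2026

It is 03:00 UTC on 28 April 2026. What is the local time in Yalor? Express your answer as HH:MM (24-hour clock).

At the standard offset (UTC−01:15), 03:00 UTC − 1h15m = 01:45 Yalor standard time.
Daylight saving runs 27 April – 27 September; the standard-time date in Yalor, 28 April 2026, is inside that window, so Yalor is at UTC−00:15.
03:00 UTC − 0h15m = 02:45 local.

02:45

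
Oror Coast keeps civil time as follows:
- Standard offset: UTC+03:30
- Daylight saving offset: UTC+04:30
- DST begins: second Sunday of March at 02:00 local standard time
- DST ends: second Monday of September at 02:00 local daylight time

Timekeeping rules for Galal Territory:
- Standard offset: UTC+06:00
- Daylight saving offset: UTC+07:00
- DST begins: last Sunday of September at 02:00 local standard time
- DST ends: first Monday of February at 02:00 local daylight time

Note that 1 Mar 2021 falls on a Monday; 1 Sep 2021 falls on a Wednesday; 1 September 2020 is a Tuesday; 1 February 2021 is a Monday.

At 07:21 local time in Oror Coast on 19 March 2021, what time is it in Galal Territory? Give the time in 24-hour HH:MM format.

1 March 2021 is a Monday, so the first Sunday is March 7 and the second is March 14.
1 September 2021 is a Wednesday, so the first Monday is September 6 and the second is September 13.
Daylight saving runs 14 March – 13 September; 19 March 2021 is inside that window, so Oror Coast is at UTC+04:30.
07:21 Oror Coast − 4h30m = 02:51 UTC.
1 September 2020 is a Tuesday, so Sundays fall on 6, 13, 20, 27; the last is September 27.
1 February 2021 is a Monday, so the first Monday is February 1.
At the standard offset (UTC+06:00), 02:51 UTC + 6h = 08:51 Galal Territory standard time.
The standard-time date in Galal Territory, 19 March 2021, does not fall between 27 September 2020 and 1 February 2021, so daylight saving is not in effect and Galal Territory is at UTC+06:00.
02:51 UTC + 6h = 08:51 Galal Territory.

08:51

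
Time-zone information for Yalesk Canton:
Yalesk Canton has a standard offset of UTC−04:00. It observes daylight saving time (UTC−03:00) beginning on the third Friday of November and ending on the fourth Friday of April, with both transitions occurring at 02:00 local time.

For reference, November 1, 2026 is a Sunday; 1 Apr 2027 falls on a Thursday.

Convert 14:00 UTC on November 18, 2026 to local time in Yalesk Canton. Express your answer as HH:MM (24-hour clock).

1 November 2026 is a Sunday, so the first Friday is November 6 and the third is November 20.
1 April 2027 is a Thursday, so the first Friday is April 2 and the fourth is April 23.
At the standard offset (UTC−04:00), 14:00 UTC − 4h = 10:00 Yalesk Canton standard time.
Daylight saving runs 20 November 2026 – 23 April 2027; the standard-time date in Yalesk Canton, November 18, 2026, is outside that window, so Yalesk Canton is on standard time at UTC−04:00.
14:00 UTC − 4h = 10:00 local.

10:00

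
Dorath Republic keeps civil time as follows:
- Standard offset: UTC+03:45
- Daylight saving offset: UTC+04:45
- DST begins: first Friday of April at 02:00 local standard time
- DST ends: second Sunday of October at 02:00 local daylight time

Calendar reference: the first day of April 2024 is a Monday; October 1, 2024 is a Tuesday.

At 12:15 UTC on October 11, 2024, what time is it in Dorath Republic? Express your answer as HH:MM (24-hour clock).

17:00

1 April 2024 is a Monday, so the first Friday is April 5.
1 October 2024 is a Tuesday, so the first Sunday is October 6 and the second is October 13.
At the standard offset (UTC+03:45), 12:15 UTC + 3h45m = 16:00 Dorath Republic standard time.
Daylight saving runs 5 April – 13 October; the standard-time date in Dorath Republic, October 11, 2024, is inside that window, so Dorath Republic is at UTC+04:45.
12:15 UTC + 4h45m = 17:00 local.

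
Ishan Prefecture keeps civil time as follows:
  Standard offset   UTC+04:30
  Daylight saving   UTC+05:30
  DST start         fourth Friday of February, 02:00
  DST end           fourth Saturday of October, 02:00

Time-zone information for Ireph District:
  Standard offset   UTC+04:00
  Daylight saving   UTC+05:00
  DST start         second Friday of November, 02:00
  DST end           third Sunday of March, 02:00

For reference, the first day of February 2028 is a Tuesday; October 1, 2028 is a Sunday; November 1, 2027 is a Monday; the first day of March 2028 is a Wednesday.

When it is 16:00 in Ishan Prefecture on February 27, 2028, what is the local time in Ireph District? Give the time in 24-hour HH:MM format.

1 February 2028 is a Tuesday, so the first Friday is February 4 and the fourth is February 25.
1 October 2028 is a Sunday, so the first Saturday is October 7 and the fourth is October 28.
February 27, 2028 falls between 25 February and 28 October, so daylight saving is in effect and Ishan Prefecture is at UTC+05:30.
16:00 Ishan Prefecture − 5h30m = 10:30 UTC.
1 November 2027 is a Monday, so the first Friday is November 5 and the second is November 12.
1 March 2028 is a Wednesday, so the first Sunday is March 5 and the third is March 19.
At the standard offset (UTC+04:00), 10:30 UTC + 4h = 14:30 Ireph District standard time.
Daylight saving runs 12 November 2027 – 19 March 2028; the standard-time date in Ireph District, February 27, 2028, is inside that window, so Ireph District is at UTC+05:00.
10:30 UTC + 5h = 15:30 Ireph District.

15:30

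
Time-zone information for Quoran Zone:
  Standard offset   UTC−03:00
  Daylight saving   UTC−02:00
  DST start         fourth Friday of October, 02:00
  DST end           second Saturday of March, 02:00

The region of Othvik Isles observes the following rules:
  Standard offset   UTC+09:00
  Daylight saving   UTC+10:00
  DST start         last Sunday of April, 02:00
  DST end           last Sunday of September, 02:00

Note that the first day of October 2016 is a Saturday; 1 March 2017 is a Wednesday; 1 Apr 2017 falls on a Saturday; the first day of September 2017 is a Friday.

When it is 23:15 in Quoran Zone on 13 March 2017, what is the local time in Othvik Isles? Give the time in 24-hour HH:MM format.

1 October 2016 is a Saturday, so the first Friday is October 7 and the fourth is October 28.
1 March 2017 is a Wednesday, so the first Saturday is March 4 and the second is March 11.
Daylight saving runs 28 October 2016 – 11 March 2017; 13 March 2017 is outside that window, so Quoran Zone is on standard time at UTC−03:00.
23:15 Quoran Zone + 3h = 02:15 UTC (rolling into the next day, 14 March 2017).
1 April 2017 is a Saturday, so Sundays fall on 2, 9, 16, 23, 30; the last is April 30.
1 September 2017 is a Friday, so Sundays fall on 3, 10, 17, 24; the last is September 24.
At the standard offset (UTC+09:00), 02:15 UTC + 9h = 11:15 Othvik Isles standard time.
Daylight saving runs 30 April – 24 September; the standard-time date in Othvik Isles, 14 March 2017, is outside that window, so Othvik Isles is on standard time at UTC+09:00.
02:15 UTC + 9h = 11:15 Othvik Isles.

11:15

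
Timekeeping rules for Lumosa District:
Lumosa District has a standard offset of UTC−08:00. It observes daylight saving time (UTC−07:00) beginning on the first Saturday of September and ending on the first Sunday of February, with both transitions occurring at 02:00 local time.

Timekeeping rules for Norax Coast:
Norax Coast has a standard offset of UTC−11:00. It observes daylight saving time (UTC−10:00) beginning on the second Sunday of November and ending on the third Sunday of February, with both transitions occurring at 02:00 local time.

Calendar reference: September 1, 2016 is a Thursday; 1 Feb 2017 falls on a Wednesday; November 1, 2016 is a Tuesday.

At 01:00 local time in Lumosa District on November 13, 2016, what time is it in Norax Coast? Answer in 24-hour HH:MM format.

1 September 2016 is a Thursday, so the first Saturday is September 3.
1 February 2017 is a Wednesday, so the first Sunday is February 5.
November 13, 2016 lies within the daylight-saving period (3 September 2016 – 5 February 2017), so Lumosa District is on daylight time, UTC−07:00.
01:00 Lumosa District + 7h = 08:00 UTC.
1 November 2016 is a Tuesday, so the first Sunday is November 6 and the second is November 13.
1 February 2017 is a Wednesday, so the first Sunday is February 5 and the third is February 19.
At the standard offset (UTC−11:00), 08:00 UTC − 11h = 21:00 Norax Coast standard time (rolling into the previous day, 12 November 2016).
The standard-time date in Norax Coast, November 12, 2016, is outside the daylight-saving period (13 November 2016 – 19 February 2017), so Norax Coast is on standard time, UTC−11:00.
08:00 UTC − 11h = 21:00 Norax Coast (rolling into the previous day, 12 November 2016).

21:00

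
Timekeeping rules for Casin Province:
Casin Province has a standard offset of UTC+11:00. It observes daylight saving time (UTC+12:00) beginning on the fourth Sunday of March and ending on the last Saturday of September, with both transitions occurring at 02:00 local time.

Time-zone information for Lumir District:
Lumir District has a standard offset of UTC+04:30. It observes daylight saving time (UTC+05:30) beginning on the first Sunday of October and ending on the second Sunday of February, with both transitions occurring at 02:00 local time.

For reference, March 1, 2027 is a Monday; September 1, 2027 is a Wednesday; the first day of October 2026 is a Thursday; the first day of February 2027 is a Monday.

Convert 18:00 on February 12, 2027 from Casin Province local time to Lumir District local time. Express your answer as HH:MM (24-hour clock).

12:30

1 March 2027 is a Monday, so the first Sunday is March 7 and the fourth is March 28.
1 September 2027 is a Wednesday, so Saturdays fall on 4, 11, 18, 25; the last is September 25.
Daylight saving runs 28 March – 25 September; February 12, 2027 is outside that window, so Casin Province is on standard time at UTC+11:00.
18:00 Casin Province − 11h = 07:00 UTC.
1 October 2026 is a Thursday, so the first Sunday is October 4.
1 February 2027 is a Monday, so the first Sunday is February 7 and the second is February 14.
At the standard offset (UTC+04:30), 07:00 UTC + 4h30m = 11:30 Lumir District standard time.
Daylight saving runs 4 October 2026 – 14 February 2027; the standard-time date in Lumir District, February 12, 2027, is inside that window, so Lumir District is at UTC+05:30.
07:00 UTC + 5h30m = 12:30 Lumir District.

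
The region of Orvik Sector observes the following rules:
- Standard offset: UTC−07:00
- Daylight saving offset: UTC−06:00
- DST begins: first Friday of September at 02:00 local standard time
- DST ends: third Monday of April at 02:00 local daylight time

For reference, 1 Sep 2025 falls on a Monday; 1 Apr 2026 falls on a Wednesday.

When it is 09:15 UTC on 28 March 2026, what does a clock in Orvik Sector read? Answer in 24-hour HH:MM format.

1 September 2025 is a Monday, so the first Friday is September 5.
1 April 2026 is a Wednesday, so the first Monday is April 6 and the third is April 20.
At the standard offset (UTC−07:00), 09:15 UTC − 7h = 02:15 Orvik Sector standard time.
The standard-time date in Orvik Sector, 28 March 2026, lies within the daylight-saving period (5 September 2025 – 20 April 2026), so Orvik Sector is on daylight time, UTC−06:00.
09:15 UTC − 6h = 03:15 local.

03:15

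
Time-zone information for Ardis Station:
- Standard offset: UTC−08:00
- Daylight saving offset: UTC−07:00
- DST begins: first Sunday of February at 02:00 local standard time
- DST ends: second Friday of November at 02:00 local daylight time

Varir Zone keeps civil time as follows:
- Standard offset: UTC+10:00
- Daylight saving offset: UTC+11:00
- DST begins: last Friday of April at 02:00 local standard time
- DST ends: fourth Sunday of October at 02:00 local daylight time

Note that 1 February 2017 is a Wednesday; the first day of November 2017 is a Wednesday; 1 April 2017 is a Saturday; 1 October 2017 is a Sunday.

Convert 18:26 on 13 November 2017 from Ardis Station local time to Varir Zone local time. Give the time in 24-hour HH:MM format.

1 February 2017 is a Wednesday, so the first Sunday is February 5.
1 November 2017 is a Wednesday, so the first Friday is November 3 and the second is November 10.
13 November 2017 is outside the daylight-saving period (5 February – 10 November), so Ardis Station is on standard time, UTC−08:00.
18:26 Ardis Station + 8h = 02:26 UTC (rolling into the next day, 14 November 2017).
1 April 2017 is a Saturday, so Fridays fall on 7, 14, 21, 28; the last is April 28.
1 October 2017 is a Sunday, so the first Sunday is October 1 and the fourth is October 22.
At the standard offset (UTC+10:00), 02:26 UTC + 10h = 12:26 Varir Zone standard time.
Daylight saving runs 28 April – 22 October; the standard-time date in Varir Zone, 14 November 2017, is outside that window, so Varir Zone is on standard time at UTC+10:00.
02:26 UTC + 10h = 12:26 Varir Zone.

12:26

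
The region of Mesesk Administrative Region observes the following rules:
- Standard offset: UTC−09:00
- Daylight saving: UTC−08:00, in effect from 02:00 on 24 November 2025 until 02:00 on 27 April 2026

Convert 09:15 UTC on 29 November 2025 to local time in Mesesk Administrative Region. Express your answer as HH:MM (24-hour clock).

At the standard offset (UTC−09:00), 09:15 UTC − 9h = 00:15 Mesesk Administrative Region standard time.
Daylight saving runs 24 November 2025 – 27 April 2026; the standard-time date in Mesesk Administrative Region, 29 November 2025, is inside that window, so Mesesk Administrative Region is at UTC−08:00.
09:15 UTC − 8h = 01:15 local.

01:15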